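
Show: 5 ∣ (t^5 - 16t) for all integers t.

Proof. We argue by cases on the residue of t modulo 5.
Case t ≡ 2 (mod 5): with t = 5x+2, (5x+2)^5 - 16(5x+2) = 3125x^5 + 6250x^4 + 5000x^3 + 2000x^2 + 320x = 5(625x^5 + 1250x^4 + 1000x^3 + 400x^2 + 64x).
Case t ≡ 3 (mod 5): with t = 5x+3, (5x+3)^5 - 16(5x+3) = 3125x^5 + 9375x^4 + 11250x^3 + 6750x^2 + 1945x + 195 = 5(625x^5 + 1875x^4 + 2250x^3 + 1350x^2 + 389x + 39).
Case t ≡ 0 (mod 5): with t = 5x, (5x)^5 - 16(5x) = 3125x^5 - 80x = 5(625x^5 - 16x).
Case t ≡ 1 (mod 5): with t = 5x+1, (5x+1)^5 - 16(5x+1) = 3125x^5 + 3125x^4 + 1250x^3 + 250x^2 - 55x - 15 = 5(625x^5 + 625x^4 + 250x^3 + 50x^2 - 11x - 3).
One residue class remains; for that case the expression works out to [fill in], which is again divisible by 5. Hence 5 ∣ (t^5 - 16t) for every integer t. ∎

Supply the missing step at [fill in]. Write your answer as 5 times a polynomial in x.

5(625x^5 + 2500x^4 + 4000x^3 + 3200x^2 + 1264x + 192)

The residues treated are {2, 3, 0, 1}, so the missing case is t ≡ 4 (mod 5); write t = 5x+4.
Then (5x+4)^5 - 16(5x+4) = 3125x^5 + 12500x^4 + 20000x^3 + 16000x^2 + 6320x + 960 = 5(625x^5 + 2500x^4 + 4000x^3 + 3200x^2 + 1264x + 192).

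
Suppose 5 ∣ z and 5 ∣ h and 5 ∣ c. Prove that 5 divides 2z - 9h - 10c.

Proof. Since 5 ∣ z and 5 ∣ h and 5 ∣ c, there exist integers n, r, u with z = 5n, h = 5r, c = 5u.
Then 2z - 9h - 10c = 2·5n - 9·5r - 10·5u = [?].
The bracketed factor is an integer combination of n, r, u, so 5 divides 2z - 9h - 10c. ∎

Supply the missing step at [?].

Pull the common 5 out of every term: 2·5n - 9·5r - 10·5u = 5(2n - 9r - 10u).
2n - 9r - 10u is an integer, which exhibits the divisibility.

5(2n - 9r - 10u)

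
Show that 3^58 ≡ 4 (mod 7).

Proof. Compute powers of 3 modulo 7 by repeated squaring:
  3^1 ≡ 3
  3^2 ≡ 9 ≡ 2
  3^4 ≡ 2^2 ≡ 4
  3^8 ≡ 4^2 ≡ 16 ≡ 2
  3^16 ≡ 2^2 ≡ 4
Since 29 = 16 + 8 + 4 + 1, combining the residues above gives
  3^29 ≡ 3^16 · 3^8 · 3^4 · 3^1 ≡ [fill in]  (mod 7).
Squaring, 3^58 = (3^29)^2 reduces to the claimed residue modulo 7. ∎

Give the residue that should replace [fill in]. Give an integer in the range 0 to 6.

3^16 · 3^8 · 3^4 · 3^1 ≡ 4 · 2 · 4 · 3 = 96.
96 mod 7 = 5, so 3^29 ≡ 5 (mod 7).

5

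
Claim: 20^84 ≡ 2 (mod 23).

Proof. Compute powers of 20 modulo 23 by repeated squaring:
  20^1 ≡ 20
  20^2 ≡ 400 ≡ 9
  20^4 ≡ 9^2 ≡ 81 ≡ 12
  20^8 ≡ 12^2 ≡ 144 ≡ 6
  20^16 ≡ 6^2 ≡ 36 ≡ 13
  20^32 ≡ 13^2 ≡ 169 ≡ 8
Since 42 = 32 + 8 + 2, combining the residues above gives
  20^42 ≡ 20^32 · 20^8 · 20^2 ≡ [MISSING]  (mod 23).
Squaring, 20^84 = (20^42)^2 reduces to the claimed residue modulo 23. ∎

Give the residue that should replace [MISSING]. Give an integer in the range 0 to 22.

Multiply the listed residues: 8 · 6 · 9 = 48 → 432.
Reducing modulo 23: 432 = 18·23 + 18, so 20^42 ≡ 18.

18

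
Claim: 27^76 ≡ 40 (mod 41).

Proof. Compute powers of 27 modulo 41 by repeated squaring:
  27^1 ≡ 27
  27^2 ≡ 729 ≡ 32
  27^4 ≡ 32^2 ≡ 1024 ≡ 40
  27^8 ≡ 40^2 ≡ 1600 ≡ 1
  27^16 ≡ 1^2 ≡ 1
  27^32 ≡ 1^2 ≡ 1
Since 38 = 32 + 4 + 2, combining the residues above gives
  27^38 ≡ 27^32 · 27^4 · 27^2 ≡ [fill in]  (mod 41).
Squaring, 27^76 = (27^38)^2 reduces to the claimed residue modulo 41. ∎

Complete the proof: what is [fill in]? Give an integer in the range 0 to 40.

9

27^32 · 27^4 · 27^2 ≡ 1 · 40 · 32 = 1280.
1280 mod 41 = 9, so 27^38 ≡ 9 (mod 41).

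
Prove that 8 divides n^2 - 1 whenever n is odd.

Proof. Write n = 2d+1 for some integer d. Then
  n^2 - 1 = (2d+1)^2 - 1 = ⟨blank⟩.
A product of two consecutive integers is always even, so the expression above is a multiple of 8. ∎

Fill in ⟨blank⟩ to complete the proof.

(2d+1)^2 - 1 = 4d^2 + 4d + 1 - 1 = 4d^2 + 4d = 4d(d+1).
Since d and d+1 are consecutive, d(d+1) is even, and 4·(even) is a multiple of 8.

4d(d + 1)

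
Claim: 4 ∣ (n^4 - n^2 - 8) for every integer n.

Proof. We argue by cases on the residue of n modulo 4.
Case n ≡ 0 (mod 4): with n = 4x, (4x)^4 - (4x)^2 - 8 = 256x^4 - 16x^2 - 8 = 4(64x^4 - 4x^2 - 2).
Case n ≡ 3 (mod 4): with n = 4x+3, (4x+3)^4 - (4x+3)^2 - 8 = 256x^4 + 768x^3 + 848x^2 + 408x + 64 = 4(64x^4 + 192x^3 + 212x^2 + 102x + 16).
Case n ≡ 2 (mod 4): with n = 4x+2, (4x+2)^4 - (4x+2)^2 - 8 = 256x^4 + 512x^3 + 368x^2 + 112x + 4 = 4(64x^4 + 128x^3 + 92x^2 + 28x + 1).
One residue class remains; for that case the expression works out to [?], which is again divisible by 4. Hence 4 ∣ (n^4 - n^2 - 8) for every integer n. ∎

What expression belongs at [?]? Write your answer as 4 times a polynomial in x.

4(64x^4 + 64x^3 + 20x^2 + 2x - 2)

The residues treated are {0, 3, 2}, so the missing case is n ≡ 1 (mod 4); write n = 4x+1.
Then (4x+1)^4 - (4x+1)^2 - 8 = 256x^4 + 256x^3 + 80x^2 + 8x - 8 = 4(64x^4 + 64x^3 + 20x^2 + 2x - 2).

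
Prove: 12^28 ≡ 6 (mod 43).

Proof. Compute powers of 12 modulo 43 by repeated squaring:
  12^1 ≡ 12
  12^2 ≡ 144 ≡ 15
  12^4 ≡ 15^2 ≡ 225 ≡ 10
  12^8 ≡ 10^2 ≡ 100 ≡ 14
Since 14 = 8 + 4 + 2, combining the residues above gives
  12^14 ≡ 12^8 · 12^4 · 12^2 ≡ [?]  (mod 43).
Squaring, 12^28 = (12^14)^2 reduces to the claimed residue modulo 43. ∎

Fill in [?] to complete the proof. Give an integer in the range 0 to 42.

36

12^8 · 12^4 · 12^2 ≡ 14 · 10 · 15 = 2100.
2100 mod 43 = 36, so 12^14 ≡ 36 (mod 43).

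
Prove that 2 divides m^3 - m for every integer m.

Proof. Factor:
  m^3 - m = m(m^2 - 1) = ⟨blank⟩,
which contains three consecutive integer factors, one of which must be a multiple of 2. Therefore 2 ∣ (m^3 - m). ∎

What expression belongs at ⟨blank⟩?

m(m^2 - 1) = m(m - 1)(m + 1) = (m - 1)m(m + 1).
These three factors are consecutive integers, so their product is divisible by 2.

(m - 1)m(m + 1)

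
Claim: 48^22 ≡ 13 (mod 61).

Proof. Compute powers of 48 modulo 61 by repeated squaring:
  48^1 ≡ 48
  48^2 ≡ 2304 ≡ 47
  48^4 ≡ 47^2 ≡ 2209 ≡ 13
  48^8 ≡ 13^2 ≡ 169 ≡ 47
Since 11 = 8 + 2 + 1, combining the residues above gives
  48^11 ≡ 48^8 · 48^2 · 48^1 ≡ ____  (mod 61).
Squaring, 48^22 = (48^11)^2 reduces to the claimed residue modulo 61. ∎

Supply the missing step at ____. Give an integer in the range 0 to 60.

14

Multiply the listed residues: 47 · 47 · 48 = 2209 → 106032.
Reducing modulo 61: 106032 = 1738·61 + 14, so 48^11 ≡ 14.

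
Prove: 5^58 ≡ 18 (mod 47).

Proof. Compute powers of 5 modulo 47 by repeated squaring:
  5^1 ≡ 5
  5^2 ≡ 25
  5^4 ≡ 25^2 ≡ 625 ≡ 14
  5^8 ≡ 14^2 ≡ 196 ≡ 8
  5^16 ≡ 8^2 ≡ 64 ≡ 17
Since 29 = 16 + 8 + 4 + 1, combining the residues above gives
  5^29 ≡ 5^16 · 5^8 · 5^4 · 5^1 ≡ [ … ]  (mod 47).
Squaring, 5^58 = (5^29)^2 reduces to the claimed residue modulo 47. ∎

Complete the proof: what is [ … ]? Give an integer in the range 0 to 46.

26

Multiply the listed residues: 17 · 8 · 14 · 5 = 136 → 1904 → 9520.
Reducing modulo 47: 9520 = 202·47 + 26, so 5^29 ≡ 26.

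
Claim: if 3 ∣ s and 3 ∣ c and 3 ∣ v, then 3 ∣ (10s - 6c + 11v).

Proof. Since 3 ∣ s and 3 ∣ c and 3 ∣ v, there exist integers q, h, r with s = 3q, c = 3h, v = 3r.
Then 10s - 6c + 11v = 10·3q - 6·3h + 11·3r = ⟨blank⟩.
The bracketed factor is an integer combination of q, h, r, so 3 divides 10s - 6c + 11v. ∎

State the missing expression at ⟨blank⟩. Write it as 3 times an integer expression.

3(-6h + 10q + 11r)

Pull the common 3 out of every term: 10·3q - 6·3h + 11·3r = 3(-6h + 10q + 11r).
-6h + 10q + 11r is an integer, which exhibits the divisibility.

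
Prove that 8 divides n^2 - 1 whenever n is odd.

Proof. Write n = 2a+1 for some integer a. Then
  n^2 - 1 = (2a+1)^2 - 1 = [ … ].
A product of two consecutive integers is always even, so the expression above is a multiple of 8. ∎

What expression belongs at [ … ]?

4a(a + 1)

(2a+1)^2 - 1 = 4a^2 + 4a + 1 - 1 = 4a^2 + 4a = 4a(a+1).
Since a and a+1 are consecutive, a(a+1) is even, and 4·(even) is a multiple of 8.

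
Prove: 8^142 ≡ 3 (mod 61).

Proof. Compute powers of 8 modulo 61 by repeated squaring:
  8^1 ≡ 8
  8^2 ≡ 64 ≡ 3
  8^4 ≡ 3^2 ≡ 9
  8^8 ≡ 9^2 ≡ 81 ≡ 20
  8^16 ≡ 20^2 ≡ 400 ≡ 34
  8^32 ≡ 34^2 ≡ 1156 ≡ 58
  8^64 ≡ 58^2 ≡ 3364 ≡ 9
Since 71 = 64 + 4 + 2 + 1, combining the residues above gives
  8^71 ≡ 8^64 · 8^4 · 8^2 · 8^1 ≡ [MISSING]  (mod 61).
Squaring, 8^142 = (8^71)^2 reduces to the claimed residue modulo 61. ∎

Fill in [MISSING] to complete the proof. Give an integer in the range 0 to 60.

53

8^64 · 8^4 · 8^2 · 8^1 ≡ 9 · 9 · 3 · 8 = 1944.
1944 mod 61 = 53, so 8^71 ≡ 53 (mod 61).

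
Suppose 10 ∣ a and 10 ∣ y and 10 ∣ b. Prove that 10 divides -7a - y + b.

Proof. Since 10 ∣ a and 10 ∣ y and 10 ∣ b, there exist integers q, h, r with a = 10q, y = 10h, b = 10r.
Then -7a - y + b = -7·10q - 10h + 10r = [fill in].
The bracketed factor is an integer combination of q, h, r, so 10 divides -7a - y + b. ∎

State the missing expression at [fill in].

10(-h - 7q + r)

Pull the common 10 out of every term: -7·10q - 10h + 10r = 10(-h - 7q + r).
-h - 7q + r is an integer, which exhibits the divisibility.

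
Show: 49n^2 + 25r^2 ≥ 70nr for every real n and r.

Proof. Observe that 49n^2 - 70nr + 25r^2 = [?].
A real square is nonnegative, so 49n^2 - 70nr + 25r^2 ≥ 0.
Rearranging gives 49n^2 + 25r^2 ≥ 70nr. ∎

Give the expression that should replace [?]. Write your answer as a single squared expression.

(7n - 5r)^2

49n^2 - 70nr + 25r^2 is a perfect-square trinomial: the outer terms are (7n)^2 and (5r)^2, and the cross term is -2·7n·5r.
So 49n^2 - 70nr + 25r^2 = (7n - 5r)^2 ≥ 0.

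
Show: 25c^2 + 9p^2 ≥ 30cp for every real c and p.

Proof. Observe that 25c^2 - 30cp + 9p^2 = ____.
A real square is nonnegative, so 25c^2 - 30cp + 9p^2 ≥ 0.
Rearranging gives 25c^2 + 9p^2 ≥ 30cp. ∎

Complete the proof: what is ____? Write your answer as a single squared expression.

(5c - 3p)^2

25c^2 - 30cp + 9p^2 is a perfect-square trinomial: the outer terms are (5c)^2 and (3p)^2, and the cross term is -2·5c·3p.
So 25c^2 - 30cp + 9p^2 = (5c - 3p)^2 ≥ 0.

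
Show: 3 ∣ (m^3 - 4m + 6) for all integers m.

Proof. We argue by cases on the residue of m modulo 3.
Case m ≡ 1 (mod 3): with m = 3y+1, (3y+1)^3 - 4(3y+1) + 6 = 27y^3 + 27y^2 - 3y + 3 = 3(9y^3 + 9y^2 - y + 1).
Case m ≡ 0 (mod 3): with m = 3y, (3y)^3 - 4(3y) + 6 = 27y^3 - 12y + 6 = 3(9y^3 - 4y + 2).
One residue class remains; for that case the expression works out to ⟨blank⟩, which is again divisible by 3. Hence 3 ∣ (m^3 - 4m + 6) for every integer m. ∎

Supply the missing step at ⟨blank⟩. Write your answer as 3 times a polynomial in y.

3(9y^3 + 18y^2 + 8y + 2)

The residues treated are {1, 0}, so the missing case is m ≡ 2 (mod 3); write m = 3y+2.
Then (3y+2)^3 - 4(3y+2) + 6 = 27y^3 + 54y^2 + 24y + 6 = 3(9y^3 + 18y^2 + 8y + 2).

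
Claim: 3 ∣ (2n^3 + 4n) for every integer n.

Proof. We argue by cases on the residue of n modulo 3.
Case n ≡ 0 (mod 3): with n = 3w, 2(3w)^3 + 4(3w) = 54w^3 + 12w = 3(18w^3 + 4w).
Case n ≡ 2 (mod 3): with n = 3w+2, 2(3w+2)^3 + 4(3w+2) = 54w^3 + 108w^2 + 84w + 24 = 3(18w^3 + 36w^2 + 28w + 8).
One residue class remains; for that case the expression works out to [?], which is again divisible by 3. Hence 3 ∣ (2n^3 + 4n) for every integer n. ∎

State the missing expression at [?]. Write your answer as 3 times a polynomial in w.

The residues treated are {0, 2}, so the missing case is n ≡ 1 (mod 3); write n = 3w+1.
Then 2(3w+1)^3 + 4(3w+1) = 54w^3 + 54w^2 + 30w + 6 = 3(18w^3 + 18w^2 + 10w + 2).

3(18w^3 + 18w^2 + 10w + 2)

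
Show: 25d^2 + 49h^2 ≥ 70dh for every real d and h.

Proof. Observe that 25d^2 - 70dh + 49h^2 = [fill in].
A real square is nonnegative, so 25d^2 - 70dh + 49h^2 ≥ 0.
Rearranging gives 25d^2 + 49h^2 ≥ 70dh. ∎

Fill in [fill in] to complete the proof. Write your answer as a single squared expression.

(5d - 7h)^2

The leading and trailing coefficients are 5^2 and 7^2, and 70 = 2·5·7, so the trinomial is (5d - 7h)^2.
Hence 25d^2 - 70dh + 49h^2 ≥ 0.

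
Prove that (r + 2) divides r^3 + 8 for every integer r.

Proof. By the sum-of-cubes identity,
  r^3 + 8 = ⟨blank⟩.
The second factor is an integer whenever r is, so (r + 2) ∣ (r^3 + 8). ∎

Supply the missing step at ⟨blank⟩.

a^3 + b^3 = (a + b)(a^2 - ab + b^2). With a = r, b = 2:
r^3 + 8 = (r + 2)(r^2 - 2r + 4).

(r + 2)(r^2 - 2r + 4)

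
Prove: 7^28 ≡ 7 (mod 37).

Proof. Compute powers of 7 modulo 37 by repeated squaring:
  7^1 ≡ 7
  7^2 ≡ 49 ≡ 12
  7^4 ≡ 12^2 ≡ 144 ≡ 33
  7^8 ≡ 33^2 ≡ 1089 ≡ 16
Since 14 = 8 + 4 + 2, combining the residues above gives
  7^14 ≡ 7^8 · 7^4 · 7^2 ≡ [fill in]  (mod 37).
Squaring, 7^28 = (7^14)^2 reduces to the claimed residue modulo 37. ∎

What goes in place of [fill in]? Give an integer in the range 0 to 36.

7^8 · 7^4 · 7^2 ≡ 16 · 33 · 12 = 6336.
6336 mod 37 = 9, so 7^14 ≡ 9 (mod 37).

9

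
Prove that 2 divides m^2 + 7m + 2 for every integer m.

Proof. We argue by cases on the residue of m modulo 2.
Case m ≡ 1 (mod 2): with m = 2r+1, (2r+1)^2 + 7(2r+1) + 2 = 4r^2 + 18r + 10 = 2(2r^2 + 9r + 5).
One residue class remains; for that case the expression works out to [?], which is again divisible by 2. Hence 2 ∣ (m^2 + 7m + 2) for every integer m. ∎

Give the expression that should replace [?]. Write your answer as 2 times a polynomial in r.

Only m ≡ 0 (mod 2) is unaccounted for. Put m = 2r:
(2r)^2 + 7(2r) + 2 expands to 4r^2 + 14r + 2,
and factoring out 2 leaves 2(2r^2 + 7r + 1).

2(2r^2 + 7r + 1)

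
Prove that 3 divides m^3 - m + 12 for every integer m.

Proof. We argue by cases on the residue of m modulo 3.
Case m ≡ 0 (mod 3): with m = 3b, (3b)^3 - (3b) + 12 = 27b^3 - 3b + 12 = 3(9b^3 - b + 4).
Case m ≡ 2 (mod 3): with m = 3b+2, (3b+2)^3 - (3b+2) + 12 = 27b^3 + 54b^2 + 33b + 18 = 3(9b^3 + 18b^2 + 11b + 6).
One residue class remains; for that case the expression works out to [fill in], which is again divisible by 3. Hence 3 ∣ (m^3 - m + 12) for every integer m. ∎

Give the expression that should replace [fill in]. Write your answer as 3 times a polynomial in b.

Only m ≡ 1 (mod 3) is unaccounted for. Put m = 3b+1:
(3b+1)^3 - (3b+1) + 12 expands to 27b^3 + 27b^2 + 6b + 12,
and factoring out 3 leaves 3(9b^3 + 9b^2 + 2b + 4).

3(9b^3 + 9b^2 + 2b + 4)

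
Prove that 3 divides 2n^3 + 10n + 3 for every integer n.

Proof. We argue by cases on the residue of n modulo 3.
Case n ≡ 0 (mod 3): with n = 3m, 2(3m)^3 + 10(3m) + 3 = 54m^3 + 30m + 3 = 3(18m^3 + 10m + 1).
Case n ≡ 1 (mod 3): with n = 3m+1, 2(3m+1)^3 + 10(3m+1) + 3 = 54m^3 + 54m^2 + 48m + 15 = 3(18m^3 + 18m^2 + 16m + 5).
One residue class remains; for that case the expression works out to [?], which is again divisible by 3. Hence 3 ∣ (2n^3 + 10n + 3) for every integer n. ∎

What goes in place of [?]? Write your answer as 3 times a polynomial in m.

The residues treated are {0, 1}, so the missing case is n ≡ 2 (mod 3); write n = 3m+2.
Then 2(3m+2)^3 + 10(3m+2) + 3 = 54m^3 + 108m^2 + 102m + 39 = 3(18m^3 + 36m^2 + 34m + 13).

3(18m^3 + 36m^2 + 34m + 13)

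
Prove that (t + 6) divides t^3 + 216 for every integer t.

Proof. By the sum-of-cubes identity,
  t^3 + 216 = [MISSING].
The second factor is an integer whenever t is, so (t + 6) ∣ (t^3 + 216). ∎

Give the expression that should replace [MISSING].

Polynomial division of t^3 + 216 by t + 6 leaves remainder 0 and quotient t^2 - 6t + 36.
Hence t^3 + 216 = (t + 6)(t^2 - 6t + 36).

(t + 6)(t^2 - 6t + 36)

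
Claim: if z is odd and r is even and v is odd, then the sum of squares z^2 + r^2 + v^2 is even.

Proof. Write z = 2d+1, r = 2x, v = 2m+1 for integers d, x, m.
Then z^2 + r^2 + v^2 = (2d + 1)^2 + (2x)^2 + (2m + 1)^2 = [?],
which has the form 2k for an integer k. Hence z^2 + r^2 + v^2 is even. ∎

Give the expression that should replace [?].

(2d + 1)^2 + (2x)^2 + (2m + 1)^2 = 4d^2 + 4d + 4m^2 + 4m + 4x^2 + 2
= 2(2d^2 + 2d + 2m^2 + 2m + 2x^2 + 1).
Since 2d^2 + 2d + 2m^2 + 2m + 2x^2 + 1 is an integer, the sum of squares is of the form 2k for an integer k.

2(2d^2 + 2d + 2m^2 + 2m + 2x^2 + 1)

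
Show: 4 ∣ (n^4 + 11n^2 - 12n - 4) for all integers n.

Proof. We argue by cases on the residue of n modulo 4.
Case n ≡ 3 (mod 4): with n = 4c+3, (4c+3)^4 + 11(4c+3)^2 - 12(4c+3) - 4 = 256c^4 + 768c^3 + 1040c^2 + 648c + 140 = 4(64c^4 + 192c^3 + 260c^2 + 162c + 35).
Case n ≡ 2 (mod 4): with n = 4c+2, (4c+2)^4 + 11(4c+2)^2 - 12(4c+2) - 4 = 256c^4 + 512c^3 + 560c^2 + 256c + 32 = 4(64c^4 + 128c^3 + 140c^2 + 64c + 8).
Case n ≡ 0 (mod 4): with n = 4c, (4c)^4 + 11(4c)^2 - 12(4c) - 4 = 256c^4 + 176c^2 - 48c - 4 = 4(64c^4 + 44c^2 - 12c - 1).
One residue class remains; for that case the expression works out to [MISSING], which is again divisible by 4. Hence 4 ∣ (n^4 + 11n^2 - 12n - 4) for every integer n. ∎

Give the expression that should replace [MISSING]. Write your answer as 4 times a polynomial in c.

The residues treated are {3, 2, 0}, so the missing case is n ≡ 1 (mod 4); write n = 4c+1.
Then (4c+1)^4 + 11(4c+1)^2 - 12(4c+1) - 4 = 256c^4 + 256c^3 + 272c^2 + 56c - 4 = 4(64c^4 + 64c^3 + 68c^2 + 14c - 1).

4(64c^4 + 64c^3 + 68c^2 + 14c - 1)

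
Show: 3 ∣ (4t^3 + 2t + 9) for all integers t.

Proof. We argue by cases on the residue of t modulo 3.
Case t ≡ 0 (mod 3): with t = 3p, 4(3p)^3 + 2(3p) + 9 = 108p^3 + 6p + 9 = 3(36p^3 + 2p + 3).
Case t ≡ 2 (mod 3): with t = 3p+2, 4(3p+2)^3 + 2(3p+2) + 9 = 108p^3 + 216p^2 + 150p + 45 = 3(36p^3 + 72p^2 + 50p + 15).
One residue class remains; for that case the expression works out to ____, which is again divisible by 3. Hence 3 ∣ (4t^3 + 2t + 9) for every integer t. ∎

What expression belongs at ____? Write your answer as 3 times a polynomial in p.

3(36p^3 + 36p^2 + 14p + 5)

The residues treated are {0, 2}, so the missing case is t ≡ 1 (mod 3); write t = 3p+1.
Then 4(3p+1)^3 + 2(3p+1) + 9 = 108p^3 + 108p^2 + 42p + 15 = 3(36p^3 + 36p^2 + 14p + 5).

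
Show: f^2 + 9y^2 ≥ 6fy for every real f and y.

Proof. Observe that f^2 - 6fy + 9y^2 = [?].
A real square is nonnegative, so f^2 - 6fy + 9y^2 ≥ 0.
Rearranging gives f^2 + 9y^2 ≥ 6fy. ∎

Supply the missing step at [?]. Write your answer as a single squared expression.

(f - 3y)^2

The leading and trailing coefficients are 1^2 and 3^2, and 6 = 2·1·3, so the trinomial is (f - 3y)^2.
Hence f^2 - 6fy + 9y^2 ≥ 0.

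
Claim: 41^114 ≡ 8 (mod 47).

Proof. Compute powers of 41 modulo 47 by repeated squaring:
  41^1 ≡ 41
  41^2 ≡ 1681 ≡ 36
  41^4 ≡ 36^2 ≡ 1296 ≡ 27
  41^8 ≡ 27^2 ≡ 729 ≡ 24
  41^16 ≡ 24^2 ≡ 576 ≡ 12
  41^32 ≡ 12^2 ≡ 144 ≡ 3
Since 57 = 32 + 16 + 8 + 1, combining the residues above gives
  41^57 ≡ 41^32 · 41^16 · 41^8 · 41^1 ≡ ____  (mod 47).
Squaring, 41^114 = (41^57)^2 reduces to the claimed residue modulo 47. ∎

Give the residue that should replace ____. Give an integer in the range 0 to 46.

41^32 · 41^16 · 41^8 · 41^1 ≡ 3 · 12 · 24 · 41 = 35424.
35424 mod 47 = 33, so 41^57 ≡ 33 (mod 47).

33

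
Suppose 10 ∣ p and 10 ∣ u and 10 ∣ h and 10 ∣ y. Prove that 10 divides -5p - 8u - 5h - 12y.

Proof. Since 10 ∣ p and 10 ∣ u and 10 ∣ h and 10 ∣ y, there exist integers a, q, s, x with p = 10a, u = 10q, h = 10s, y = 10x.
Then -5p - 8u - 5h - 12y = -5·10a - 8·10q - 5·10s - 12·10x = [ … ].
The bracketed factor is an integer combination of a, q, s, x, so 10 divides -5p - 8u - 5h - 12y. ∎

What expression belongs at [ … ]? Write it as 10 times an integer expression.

10(-5a - 8q - 5s - 12x)

Pull the common 10 out of every term: -5·10a - 8·10q - 5·10s - 12·10x = 10(-5a - 8q - 5s - 12x).
-5a - 8q - 5s - 12x is an integer, which exhibits the divisibility.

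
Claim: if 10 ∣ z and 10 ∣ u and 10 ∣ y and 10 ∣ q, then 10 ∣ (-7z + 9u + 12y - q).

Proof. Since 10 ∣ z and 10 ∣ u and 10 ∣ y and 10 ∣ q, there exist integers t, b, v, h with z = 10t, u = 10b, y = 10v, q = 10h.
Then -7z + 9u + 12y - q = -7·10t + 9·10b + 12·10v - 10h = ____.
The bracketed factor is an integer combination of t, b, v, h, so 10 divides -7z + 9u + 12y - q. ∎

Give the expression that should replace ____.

10(9b - h - 7t + 12v)

Pull the common 10 out of every term: -7·10t + 9·10b + 12·10v - 10h = 10(9b - h - 7t + 12v).
9b - h - 7t + 12v is an integer, which exhibits the divisibility.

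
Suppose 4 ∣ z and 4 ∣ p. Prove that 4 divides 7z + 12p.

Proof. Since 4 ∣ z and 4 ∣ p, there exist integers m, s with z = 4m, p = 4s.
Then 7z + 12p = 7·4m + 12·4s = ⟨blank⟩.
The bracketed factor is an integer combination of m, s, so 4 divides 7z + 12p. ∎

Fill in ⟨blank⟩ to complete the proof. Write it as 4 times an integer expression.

4(7m + 12s)

Pull the common 4 out of every term: 7·4m + 12·4s = 4(7m + 12s).
7m + 12s is an integer, which exhibits the divisibility.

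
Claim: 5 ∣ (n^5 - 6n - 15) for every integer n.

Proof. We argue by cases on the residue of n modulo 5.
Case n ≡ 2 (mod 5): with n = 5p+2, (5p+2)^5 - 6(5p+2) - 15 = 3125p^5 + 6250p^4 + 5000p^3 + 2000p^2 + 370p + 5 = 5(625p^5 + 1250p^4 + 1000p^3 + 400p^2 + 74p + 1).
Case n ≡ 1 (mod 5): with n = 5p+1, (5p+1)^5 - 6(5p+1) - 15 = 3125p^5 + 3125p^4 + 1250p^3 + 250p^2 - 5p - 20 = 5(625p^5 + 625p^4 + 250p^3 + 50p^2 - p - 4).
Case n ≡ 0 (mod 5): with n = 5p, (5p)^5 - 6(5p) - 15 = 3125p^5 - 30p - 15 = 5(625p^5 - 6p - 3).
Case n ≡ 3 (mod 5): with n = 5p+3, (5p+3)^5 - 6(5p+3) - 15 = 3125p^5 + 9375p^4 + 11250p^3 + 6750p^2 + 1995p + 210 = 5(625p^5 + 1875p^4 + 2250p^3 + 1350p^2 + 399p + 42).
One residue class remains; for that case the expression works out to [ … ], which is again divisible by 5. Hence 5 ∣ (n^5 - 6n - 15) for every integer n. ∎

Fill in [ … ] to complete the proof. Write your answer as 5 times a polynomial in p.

5(625p^5 + 2500p^4 + 4000p^3 + 3200p^2 + 1274p + 197)

Only n ≡ 4 (mod 5) is unaccounted for. Put n = 5p+4:
(5p+4)^5 - 6(5p+4) - 15 expands to 3125p^5 + 12500p^4 + 20000p^3 + 16000p^2 + 6370p + 985,
and factoring out 5 leaves 5(625p^5 + 2500p^4 + 4000p^3 + 3200p^2 + 1274p + 197).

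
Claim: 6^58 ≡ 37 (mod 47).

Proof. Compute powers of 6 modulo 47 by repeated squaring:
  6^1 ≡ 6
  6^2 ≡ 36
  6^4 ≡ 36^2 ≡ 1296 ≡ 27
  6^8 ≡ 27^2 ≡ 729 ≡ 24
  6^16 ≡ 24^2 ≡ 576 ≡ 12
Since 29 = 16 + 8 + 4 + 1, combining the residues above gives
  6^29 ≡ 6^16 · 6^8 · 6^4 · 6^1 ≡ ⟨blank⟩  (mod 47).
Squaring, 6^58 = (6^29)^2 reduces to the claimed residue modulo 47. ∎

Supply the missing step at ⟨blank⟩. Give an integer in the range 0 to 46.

32

6^16 · 6^8 · 6^4 · 6^1 ≡ 12 · 24 · 27 · 6 = 46656.
46656 mod 47 = 32, so 6^29 ≡ 32 (mod 47).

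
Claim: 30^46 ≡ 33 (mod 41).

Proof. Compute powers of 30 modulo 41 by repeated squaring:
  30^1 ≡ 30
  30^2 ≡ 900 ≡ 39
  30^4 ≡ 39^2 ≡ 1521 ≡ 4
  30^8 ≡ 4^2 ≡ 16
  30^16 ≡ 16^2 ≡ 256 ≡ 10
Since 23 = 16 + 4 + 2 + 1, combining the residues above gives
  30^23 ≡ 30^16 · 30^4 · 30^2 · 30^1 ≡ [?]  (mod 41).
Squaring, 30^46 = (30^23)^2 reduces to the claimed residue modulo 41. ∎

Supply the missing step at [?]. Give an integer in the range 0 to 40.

19

30^16 · 30^4 · 30^2 · 30^1 ≡ 10 · 4 · 39 · 30 = 46800.
46800 mod 41 = 19, so 30^23 ≡ 19 (mod 41).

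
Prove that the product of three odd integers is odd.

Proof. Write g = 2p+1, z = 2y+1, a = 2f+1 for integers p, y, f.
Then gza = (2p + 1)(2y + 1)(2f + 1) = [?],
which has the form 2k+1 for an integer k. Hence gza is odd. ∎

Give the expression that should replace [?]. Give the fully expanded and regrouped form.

(2p + 1)(2y + 1)(2f + 1) = 8fpy + 4fp + 4fy + 2f + 4py + 2p + 2y + 1
= 2(4fpy + 2fp + 2fy + f + 2py + p + y) + 1.
Since 4fpy + 2fp + 2fy + f + 2py + p + y is an integer, the product is of the form 2k+1 for an integer k.

2(4fpy + 2fp + 2fy + f + 2py + p + y) + 1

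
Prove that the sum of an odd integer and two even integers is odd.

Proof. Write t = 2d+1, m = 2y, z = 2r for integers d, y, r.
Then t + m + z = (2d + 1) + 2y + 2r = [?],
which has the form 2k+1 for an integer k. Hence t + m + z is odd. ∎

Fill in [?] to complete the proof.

2(d + r + y) + 1

(2d + 1) + 2y + 2r = 2d + 2r + 2y + 1
= 2(d + r + y) + 1.
Since d + r + y is an integer, the sum is of the form 2k+1 for an integer k.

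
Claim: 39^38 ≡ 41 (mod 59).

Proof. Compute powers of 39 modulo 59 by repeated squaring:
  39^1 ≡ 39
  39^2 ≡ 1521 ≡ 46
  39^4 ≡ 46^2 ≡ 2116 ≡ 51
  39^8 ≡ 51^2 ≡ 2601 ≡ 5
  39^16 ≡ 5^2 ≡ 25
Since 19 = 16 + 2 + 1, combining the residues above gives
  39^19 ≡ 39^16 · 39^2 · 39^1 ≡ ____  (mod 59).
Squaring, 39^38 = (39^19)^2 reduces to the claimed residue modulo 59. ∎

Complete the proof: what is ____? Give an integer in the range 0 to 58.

Multiply the listed residues: 25 · 46 · 39 = 1150 → 44850.
Reducing modulo 59: 44850 = 760·59 + 10, so 39^19 ≡ 10.

10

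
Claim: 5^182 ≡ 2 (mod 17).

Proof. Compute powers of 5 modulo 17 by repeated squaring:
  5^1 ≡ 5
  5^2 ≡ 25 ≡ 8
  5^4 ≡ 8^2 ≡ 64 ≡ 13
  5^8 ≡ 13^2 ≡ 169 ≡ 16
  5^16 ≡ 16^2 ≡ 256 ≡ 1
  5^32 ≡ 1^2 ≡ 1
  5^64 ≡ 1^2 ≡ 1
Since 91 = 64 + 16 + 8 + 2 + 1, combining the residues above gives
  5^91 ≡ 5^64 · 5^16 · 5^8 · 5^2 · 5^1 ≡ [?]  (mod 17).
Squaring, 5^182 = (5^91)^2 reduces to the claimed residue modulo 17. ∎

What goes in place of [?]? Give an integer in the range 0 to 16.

11

Multiply the listed residues: 1 · 1 · 16 · 8 · 5 = 1 → 16 → 128 → 640.
Reducing modulo 17: 640 = 37·17 + 11, so 5^91 ≡ 11.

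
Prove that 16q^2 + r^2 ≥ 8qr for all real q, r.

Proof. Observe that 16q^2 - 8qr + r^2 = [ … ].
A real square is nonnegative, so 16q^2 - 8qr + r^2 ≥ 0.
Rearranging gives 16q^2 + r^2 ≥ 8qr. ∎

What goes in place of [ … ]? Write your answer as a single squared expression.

(4q - r)^2

16q^2 - 8qr + r^2 is a perfect-square trinomial: the outer terms are (4q)^2 and (r)^2, and the cross term is -2·4q·r.
So 16q^2 - 8qr + r^2 = (4q - r)^2 ≥ 0.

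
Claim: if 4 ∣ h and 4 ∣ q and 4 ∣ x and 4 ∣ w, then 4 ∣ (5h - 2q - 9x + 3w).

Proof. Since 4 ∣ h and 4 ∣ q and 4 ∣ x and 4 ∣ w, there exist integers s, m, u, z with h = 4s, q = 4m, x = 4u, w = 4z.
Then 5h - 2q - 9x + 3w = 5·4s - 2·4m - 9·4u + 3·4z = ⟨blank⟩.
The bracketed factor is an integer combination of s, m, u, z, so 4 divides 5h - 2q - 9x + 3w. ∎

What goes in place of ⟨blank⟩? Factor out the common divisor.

4(-2m + 5s - 9u + 3z)

Pull the common 4 out of every term: 5·4s - 2·4m - 9·4u + 3·4z = 4(-2m + 5s - 9u + 3z).
-2m + 5s - 9u + 3z is an integer, which exhibits the divisibility.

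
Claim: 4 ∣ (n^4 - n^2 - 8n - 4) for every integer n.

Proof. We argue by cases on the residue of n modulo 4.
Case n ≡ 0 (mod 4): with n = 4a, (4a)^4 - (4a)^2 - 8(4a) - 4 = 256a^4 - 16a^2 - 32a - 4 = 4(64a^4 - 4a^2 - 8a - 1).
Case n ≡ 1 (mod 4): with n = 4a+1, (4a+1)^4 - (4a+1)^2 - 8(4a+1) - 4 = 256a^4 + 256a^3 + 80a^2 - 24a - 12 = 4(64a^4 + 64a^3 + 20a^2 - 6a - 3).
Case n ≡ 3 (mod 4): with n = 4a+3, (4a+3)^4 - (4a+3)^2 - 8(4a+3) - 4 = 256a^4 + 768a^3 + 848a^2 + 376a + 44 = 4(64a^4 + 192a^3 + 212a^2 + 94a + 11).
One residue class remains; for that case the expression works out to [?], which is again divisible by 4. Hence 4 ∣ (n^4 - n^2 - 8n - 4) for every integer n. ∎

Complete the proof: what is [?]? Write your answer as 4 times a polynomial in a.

4(64a^4 + 128a^3 + 92a^2 + 20a - 2)

Only n ≡ 2 (mod 4) is unaccounted for. Put n = 4a+2:
(4a+2)^4 - (4a+2)^2 - 8(4a+2) - 4 expands to 256a^4 + 512a^3 + 368a^2 + 80a - 8,
and factoring out 4 leaves 4(64a^4 + 128a^3 + 92a^2 + 20a - 2).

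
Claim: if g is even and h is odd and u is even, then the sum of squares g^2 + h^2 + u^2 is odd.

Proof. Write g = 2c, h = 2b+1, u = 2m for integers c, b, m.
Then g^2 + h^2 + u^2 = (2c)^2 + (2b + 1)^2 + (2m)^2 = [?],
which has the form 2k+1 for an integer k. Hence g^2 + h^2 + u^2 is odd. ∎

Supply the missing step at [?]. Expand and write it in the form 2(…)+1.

Expanding: (2c)^2 + (2b + 1)^2 + (2m)^2 = 4b^2 + 4b + 4c^2 + 4m^2 + 1.
Every term except the constant is even, so this is 2(2b^2 + 2b + 2c^2 + 2m^2) + 1,
and 2b^2 + 2b + 2c^2 + 2m^2 ∈ ℤ gives the required form.

2(2b^2 + 2b + 2c^2 + 2m^2) + 1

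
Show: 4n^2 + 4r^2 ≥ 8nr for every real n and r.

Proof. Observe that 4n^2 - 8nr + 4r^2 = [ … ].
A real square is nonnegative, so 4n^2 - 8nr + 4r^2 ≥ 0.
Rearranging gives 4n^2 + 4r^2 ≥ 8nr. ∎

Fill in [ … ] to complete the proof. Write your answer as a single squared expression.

The leading and trailing coefficients are 2^2 and 2^2, and 8 = 2·2·2, so the trinomial is (2n - 2r)^2.
Hence 4n^2 - 8nr + 4r^2 ≥ 0.

(2n - 2r)^2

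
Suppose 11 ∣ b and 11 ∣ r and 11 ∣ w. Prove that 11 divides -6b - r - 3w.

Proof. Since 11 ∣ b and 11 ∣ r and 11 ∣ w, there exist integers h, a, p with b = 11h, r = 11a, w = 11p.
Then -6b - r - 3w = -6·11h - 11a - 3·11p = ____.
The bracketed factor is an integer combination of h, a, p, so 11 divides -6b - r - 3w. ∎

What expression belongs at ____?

11(-a - 6h - 3p)

Each term has a factor of 11: -6·11h - 11a - 3·11p = 11·(-a - 6h - 3p).
Since -a - 6h - 3p is an integer, 11 ∣ (-6b - r - 3w).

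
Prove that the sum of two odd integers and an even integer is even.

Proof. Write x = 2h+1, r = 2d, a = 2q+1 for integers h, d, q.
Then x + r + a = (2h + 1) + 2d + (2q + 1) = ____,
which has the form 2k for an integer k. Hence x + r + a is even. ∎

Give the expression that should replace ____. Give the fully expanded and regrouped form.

Expanding: (2h + 1) + 2d + (2q + 1) = 2d + 2h + 2q + 2.
Every term is even; pulling out the factor of 2 gives 2(d + h + q + 1).

2(d + h + q + 1)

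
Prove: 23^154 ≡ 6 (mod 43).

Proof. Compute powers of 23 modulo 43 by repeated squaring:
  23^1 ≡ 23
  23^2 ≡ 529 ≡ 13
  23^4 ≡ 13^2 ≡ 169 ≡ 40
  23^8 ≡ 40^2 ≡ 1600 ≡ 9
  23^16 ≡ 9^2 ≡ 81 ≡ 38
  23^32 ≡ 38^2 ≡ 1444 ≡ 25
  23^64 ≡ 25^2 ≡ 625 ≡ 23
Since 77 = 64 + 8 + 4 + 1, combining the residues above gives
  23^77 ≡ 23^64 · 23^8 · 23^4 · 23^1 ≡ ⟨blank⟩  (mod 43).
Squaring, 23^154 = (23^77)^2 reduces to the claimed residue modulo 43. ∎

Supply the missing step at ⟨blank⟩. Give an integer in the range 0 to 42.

23^64 · 23^8 · 23^4 · 23^1 ≡ 23 · 9 · 40 · 23 = 190440.
190440 mod 43 = 36, so 23^77 ≡ 36 (mod 43).

36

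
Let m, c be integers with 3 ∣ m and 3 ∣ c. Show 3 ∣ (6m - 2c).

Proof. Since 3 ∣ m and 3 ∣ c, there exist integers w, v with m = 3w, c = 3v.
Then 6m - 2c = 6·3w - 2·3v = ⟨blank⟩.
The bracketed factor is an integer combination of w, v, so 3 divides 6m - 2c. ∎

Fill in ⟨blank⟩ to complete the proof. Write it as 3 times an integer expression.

Pull the common 3 out of every term: 6·3w - 2·3v = 3(-2v + 6w).
-2v + 6w is an integer, which exhibits the divisibility.

3(-2v + 6w)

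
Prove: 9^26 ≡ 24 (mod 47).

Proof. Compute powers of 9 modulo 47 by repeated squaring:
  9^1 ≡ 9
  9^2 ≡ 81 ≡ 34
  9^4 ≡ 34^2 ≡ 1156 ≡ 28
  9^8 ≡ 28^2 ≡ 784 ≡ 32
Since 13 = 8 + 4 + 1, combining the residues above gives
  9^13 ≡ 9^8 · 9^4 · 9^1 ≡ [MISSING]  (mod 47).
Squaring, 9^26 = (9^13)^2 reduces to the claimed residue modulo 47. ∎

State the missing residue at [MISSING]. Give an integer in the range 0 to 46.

9^8 · 9^4 · 9^1 ≡ 32 · 28 · 9 = 8064.
8064 mod 47 = 27, so 9^13 ≡ 27 (mod 47).

27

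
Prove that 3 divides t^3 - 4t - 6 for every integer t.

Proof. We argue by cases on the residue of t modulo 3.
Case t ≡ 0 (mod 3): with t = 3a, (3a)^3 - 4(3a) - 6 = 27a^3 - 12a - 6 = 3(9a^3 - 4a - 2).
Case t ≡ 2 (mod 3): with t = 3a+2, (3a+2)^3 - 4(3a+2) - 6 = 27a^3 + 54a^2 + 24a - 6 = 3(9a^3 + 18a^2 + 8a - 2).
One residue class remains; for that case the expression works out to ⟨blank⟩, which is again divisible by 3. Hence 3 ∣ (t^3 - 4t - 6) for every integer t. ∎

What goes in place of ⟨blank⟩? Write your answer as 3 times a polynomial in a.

3(9a^3 + 9a^2 - a - 3)

The residues treated are {0, 2}, so the missing case is t ≡ 1 (mod 3); write t = 3a+1.
Then (3a+1)^3 - 4(3a+1) - 6 = 27a^3 + 27a^2 - 3a - 9 = 3(9a^3 + 9a^2 - a - 3).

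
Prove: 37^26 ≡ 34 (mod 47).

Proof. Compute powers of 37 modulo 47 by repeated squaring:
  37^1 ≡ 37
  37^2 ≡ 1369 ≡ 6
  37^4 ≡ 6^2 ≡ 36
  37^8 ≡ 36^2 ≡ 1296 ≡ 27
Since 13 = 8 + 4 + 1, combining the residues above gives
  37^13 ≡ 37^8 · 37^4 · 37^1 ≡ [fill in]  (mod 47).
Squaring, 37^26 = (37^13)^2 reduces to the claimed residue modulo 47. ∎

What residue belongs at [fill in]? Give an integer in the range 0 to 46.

37^8 · 37^4 · 37^1 ≡ 27 · 36 · 37 = 35964.
35964 mod 47 = 9, so 37^13 ≡ 9 (mod 47).

9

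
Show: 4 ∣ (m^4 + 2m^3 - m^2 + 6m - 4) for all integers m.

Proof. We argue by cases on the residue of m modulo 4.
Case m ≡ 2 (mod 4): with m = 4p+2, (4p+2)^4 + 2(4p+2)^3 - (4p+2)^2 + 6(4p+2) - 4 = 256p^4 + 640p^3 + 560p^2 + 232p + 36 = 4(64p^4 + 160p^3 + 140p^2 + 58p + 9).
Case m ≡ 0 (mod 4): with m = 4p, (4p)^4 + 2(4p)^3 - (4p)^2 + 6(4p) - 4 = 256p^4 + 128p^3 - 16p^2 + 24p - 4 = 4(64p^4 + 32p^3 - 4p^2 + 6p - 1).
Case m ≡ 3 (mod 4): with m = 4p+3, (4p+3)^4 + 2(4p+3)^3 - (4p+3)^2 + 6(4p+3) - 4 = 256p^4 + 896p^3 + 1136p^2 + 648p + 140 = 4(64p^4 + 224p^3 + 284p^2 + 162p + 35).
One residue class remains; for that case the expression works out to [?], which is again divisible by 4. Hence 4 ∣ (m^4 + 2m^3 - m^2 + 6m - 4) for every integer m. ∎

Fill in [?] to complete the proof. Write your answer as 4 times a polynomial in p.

4(64p^4 + 96p^3 + 44p^2 + 14p + 1)

The residues treated are {2, 0, 3}, so the missing case is m ≡ 1 (mod 4); write m = 4p+1.
Then (4p+1)^4 + 2(4p+1)^3 - (4p+1)^2 + 6(4p+1) - 4 = 256p^4 + 384p^3 + 176p^2 + 56p + 4 = 4(64p^4 + 96p^3 + 44p^2 + 14p + 1).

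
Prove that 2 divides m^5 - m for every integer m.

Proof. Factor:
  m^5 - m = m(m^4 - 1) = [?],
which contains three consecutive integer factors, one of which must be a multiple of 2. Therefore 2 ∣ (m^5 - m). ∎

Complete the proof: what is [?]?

(m - 1)m(m + 1)(m^2 + 1)

m^4 - 1 = (m^2 - 1)(m^2 + 1), and m^2 - 1 = (m-1)(m+1).
So m(m^4 - 1) = (m - 1)m(m + 1)(m^2 + 1).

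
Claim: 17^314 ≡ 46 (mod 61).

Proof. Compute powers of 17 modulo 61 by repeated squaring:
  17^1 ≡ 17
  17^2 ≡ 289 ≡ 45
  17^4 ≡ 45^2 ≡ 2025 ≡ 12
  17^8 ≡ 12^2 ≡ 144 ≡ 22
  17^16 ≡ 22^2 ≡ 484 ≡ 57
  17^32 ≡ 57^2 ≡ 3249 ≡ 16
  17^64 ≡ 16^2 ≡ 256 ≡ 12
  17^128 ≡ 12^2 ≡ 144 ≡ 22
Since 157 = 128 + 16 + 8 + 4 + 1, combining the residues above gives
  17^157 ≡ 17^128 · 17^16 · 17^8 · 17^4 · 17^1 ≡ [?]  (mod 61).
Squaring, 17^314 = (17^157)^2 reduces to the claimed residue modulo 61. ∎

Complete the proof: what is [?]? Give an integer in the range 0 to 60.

17^128 · 17^16 · 17^8 · 17^4 · 17^1 ≡ 22 · 57 · 22 · 12 · 17 = 5627952.
5627952 mod 61 = 31, so 17^157 ≡ 31 (mod 61).

31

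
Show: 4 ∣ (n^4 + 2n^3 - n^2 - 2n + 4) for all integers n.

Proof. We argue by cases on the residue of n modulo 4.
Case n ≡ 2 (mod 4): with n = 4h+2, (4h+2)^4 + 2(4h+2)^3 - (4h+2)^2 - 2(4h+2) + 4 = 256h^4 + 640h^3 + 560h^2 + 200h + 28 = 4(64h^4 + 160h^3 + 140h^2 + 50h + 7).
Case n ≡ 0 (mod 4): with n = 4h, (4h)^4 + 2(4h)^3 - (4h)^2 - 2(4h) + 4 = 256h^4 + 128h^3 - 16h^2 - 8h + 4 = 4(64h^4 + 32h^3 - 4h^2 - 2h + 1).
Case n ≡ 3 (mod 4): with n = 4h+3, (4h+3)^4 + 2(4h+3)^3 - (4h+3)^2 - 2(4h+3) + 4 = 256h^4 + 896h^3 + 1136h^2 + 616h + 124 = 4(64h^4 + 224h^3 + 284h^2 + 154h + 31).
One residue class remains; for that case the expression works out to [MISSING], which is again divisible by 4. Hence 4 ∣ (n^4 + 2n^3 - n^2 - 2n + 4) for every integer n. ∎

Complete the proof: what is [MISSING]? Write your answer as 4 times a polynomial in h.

4(64h^4 + 96h^3 + 44h^2 + 6h + 1)

The residues treated are {2, 0, 3}, so the missing case is n ≡ 1 (mod 4); write n = 4h+1.
Then (4h+1)^4 + 2(4h+1)^3 - (4h+1)^2 - 2(4h+1) + 4 = 256h^4 + 384h^3 + 176h^2 + 24h + 4 = 4(64h^4 + 96h^3 + 44h^2 + 6h + 1).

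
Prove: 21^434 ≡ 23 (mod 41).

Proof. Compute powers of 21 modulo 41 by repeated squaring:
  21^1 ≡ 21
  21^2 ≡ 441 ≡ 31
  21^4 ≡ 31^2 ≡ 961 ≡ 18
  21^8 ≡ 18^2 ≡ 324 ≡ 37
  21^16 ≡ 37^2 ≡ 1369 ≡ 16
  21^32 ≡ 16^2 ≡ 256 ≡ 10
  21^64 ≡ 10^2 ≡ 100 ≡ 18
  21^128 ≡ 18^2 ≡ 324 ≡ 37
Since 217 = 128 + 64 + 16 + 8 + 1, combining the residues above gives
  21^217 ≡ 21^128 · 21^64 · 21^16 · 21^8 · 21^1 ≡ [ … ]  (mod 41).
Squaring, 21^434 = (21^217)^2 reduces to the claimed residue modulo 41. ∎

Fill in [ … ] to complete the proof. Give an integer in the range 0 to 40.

8

21^128 · 21^64 · 21^16 · 21^8 · 21^1 ≡ 37 · 18 · 16 · 37 · 21 = 8279712.
8279712 mod 41 = 8, so 21^217 ≡ 8 (mod 41).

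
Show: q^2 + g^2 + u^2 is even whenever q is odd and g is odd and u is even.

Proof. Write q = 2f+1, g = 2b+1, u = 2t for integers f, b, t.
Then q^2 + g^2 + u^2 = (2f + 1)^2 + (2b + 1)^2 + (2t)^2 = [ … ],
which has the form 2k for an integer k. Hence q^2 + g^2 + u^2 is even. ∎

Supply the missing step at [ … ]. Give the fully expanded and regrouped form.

Expanding: (2f + 1)^2 + (2b + 1)^2 + (2t)^2 = 4b^2 + 4b + 4f^2 + 4f + 4t^2 + 2.
Every term is even; pulling out the factor of 2 gives 2(2b^2 + 2b + 2f^2 + 2f + 2t^2 + 1).

2(2b^2 + 2b + 2f^2 + 2f + 2t^2 + 1)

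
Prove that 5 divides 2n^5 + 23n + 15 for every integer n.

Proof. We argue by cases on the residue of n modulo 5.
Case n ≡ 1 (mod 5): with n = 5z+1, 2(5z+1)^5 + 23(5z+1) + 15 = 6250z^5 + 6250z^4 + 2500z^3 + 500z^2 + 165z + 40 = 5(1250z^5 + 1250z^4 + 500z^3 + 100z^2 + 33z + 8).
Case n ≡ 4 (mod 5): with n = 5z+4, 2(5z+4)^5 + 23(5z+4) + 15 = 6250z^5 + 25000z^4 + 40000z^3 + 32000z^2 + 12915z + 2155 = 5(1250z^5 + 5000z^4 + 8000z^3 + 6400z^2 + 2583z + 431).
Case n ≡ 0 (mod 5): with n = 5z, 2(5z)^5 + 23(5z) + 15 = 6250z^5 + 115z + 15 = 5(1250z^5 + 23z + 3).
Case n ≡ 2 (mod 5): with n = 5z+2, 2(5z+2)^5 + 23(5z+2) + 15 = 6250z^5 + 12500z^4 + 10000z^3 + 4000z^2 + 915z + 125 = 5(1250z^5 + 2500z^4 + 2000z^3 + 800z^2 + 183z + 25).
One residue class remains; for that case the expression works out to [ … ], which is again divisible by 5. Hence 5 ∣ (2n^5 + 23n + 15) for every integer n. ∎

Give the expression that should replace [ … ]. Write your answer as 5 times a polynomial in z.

Only n ≡ 3 (mod 5) is unaccounted for. Put n = 5z+3:
2(5z+3)^5 + 23(5z+3) + 15 expands to 6250z^5 + 18750z^4 + 22500z^3 + 13500z^2 + 4165z + 570,
and factoring out 5 leaves 5(1250z^5 + 3750z^4 + 4500z^3 + 2700z^2 + 833z + 114).

5(1250z^5 + 3750z^4 + 4500z^3 + 2700z^2 + 833z + 114)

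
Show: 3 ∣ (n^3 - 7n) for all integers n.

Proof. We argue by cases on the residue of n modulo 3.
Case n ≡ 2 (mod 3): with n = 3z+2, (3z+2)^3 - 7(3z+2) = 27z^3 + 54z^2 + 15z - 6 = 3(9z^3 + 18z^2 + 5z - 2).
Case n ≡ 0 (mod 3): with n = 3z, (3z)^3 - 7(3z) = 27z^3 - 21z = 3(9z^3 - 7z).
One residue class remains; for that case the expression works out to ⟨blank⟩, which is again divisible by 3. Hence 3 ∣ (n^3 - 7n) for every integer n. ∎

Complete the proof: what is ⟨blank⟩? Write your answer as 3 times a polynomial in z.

3(9z^3 + 9z^2 - 4z - 2)

Only n ≡ 1 (mod 3) is unaccounted for. Put n = 3z+1:
(3z+1)^3 - 7(3z+1) expands to 27z^3 + 27z^2 - 12z - 6,
and factoring out 3 leaves 3(9z^3 + 9z^2 - 4z - 2).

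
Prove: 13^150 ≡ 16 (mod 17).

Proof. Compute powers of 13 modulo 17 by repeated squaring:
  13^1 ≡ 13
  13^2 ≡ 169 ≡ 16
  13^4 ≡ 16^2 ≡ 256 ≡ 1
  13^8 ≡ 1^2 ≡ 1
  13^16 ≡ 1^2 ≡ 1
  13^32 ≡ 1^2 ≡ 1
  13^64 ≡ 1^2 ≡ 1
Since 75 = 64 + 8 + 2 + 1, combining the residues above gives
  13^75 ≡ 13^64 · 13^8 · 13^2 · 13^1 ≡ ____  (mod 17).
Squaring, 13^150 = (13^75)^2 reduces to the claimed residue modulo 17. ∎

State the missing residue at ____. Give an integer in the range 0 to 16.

4

Multiply the listed residues: 1 · 1 · 16 · 13 = 1 → 16 → 208.
Reducing modulo 17: 208 = 12·17 + 4, so 13^75 ≡ 4.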